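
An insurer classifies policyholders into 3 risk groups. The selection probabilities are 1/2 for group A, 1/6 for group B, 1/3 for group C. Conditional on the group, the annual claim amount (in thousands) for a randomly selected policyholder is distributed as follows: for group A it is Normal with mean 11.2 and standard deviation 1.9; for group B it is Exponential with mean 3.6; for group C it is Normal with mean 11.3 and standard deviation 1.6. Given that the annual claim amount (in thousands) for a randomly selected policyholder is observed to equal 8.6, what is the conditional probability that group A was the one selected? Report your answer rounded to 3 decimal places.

0.629

Likelihoods f(8.6 | ·): A: 0.082325; B: 0.025481; C: 0.0600384.
Posterior ∝ prior × likelihood. Numerator for A: 0.5·0.082325 = 0.0411625.
Normalizing constant: 0.5·0.082325 + 0.166667·0.025481 + 0.333333·0.0600384 = 0.0654221.
P(A | observation) = 0.0411625 / 0.0654221 = 0.629183.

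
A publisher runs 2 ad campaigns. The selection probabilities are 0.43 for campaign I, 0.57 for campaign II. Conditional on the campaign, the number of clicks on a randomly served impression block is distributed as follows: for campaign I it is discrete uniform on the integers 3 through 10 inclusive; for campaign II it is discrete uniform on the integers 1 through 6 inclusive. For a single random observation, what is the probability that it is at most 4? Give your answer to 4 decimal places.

Conditional on each campaign, P(X ≤ 4): I: 0.25; II: 0.666667.
By total probability, P(X ≤ 4) = 0.43·0.25 + 0.57·0.666667 = 0.4875.

0.4875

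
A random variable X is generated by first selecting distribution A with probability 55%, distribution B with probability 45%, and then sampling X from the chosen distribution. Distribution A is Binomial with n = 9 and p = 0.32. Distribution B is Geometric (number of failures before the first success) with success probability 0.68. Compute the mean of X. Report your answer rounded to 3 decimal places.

1.796

Component means — A: 2.88; B: 0.470588.
E[X] = 0.55·2.88 + 0.45·0.470588 = 1.79576.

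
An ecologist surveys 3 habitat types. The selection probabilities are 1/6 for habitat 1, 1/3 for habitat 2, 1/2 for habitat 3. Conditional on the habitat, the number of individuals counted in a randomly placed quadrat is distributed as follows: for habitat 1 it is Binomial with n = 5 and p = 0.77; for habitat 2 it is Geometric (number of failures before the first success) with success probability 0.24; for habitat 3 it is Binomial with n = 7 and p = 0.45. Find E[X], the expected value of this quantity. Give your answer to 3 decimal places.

Component means — 1: 3.85; 2: 3.16667; 3: 3.15.
E[X] = 0.166667·3.85 + 0.333333·3.16667 + 0.5·3.15 = 3.27222.

3.272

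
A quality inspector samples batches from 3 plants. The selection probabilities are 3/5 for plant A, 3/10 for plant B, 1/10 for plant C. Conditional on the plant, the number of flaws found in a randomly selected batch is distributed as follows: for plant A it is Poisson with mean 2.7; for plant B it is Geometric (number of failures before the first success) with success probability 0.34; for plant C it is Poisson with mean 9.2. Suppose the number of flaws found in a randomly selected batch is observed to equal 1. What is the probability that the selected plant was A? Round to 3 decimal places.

0.618

Likelihoods P(X=1 | ·): A: 0.181455; B: 0.2244; C: 0.000929562.
Posterior ∝ prior × likelihood. Numerator for A: 0.6·0.181455 = 0.108873.
Normalizing constant: 0.6·0.181455 + 0.3·0.2244 + 0.1·0.000929562 = 0.176286.
P(A | observation) = 0.108873 / 0.176286 = 0.617593.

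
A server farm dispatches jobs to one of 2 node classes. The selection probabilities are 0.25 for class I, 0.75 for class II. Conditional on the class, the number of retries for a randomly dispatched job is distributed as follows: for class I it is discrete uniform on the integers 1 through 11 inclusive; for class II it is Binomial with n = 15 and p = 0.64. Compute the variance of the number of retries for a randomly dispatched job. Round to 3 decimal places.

7.522

Per component, I: μ=6, E[X²]=46; II: μ=9.6, E[X²]=95.616.
E[X] = 0.25·6 + 0.75·9.6 = 8.7.
E[X²] = 0.25·46 + 0.75·95.616 = 83.212.
Var(X) = E[X²] − (E[X])² = 83.212 − 75.69 = 7.522.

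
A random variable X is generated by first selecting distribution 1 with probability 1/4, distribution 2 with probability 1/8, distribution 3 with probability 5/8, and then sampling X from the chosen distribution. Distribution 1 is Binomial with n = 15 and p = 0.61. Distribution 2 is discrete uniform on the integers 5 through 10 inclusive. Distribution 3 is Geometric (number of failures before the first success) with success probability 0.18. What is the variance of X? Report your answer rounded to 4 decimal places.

Per component, 1: μ=9.15, E[X²]=87.291; 2: μ=7.5, E[X²]=59.1667; 3: μ=4.55556, E[X²]=46.0617.
E[X] = 0.25·9.15 + 0.125·7.5 + 0.625·4.55556 = 6.07222.
E[X²] = 0.25·87.291 + 0.125·59.1667 + 0.625·46.0617 = 58.0072.
Var(X) = E[X²] − (E[X])² = 58.0072 − 36.8719 = 21.1353.

21.1353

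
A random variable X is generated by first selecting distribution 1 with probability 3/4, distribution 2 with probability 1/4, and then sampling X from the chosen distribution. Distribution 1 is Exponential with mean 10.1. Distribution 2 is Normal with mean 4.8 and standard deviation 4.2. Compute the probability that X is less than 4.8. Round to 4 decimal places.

0.4087

Conditional on each component, P(X < 4.8): 1: 0.378269; 2: 0.5.
By total probability, P(X < 4.8) = 0.75·0.378269 + 0.25·0.5 = 0.408702.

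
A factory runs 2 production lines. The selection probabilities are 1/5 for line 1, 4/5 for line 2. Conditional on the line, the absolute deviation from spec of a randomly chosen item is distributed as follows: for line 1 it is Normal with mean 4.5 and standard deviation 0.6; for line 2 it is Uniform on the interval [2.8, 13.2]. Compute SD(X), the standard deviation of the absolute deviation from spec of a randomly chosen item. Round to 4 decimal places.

Per component, 1: μ=4.5, E[X²]=20.61; 2: μ=8, E[X²]=73.0133.
E[X] = 0.2·4.5 + 0.8·8 = 7.3.
E[X²] = 0.2·20.61 + 0.8·73.0133 = 62.5327.
Var(X) = E[X²] − (E[X])² = 62.5327 − 53.29 = 9.24267.
SD(X) = √9.24267 = 3.04018.

3.0402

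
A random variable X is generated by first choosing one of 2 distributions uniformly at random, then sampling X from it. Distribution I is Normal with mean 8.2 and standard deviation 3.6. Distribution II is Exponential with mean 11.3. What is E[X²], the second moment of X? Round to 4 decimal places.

167.7900

For each component E[X²] = Var + (mean)², giving I: 80.2; II: 255.38.
Overall E[X²] = 0.5·80.2 + 0.5·255.38 = 167.79.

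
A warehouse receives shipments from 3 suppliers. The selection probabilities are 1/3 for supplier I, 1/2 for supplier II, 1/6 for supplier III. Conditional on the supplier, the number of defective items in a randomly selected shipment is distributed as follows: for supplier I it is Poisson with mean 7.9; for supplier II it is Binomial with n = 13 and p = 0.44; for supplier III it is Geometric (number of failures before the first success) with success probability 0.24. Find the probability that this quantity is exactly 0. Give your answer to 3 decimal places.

Conditional on each supplier, P(X = 0): I: 0.000370744; II: 0.000532653; III: 0.24.
By total probability, P(X = 0) = 0.333333·0.000370744 + 0.5·0.000532653 + 0.166667·0.24 = 0.0403899.

0.040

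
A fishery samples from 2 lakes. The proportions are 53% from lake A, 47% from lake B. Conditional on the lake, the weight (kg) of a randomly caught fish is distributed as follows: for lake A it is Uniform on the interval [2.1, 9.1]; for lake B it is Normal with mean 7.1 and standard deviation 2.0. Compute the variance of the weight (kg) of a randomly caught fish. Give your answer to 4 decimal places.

4.6046

Per component, A: μ=5.6, E[X²]=35.4433; B: μ=7.1, E[X²]=54.41.
E[X] = 0.53·5.6 + 0.47·7.1 = 6.305.
E[X²] = 0.53·35.4433 + 0.47·54.41 = 44.3577.
Var(X) = E[X²] − (E[X])² = 44.3577 − 39.753 = 4.60464.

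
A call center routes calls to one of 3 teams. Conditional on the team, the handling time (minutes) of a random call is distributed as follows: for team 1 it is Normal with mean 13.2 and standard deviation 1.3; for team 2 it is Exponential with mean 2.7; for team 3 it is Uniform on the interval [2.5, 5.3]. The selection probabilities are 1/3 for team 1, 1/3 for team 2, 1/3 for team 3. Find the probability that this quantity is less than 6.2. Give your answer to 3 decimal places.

Conditional on each team, P(X < 6.2): 1: 3.62999e-08; 2: 0.899369; 3: 1.
By total probability, P(X < 6.2) = 0.333333·3.62999e-08 + 0.333333·0.899369 + 0.333333·1 = 0.633123.

0.633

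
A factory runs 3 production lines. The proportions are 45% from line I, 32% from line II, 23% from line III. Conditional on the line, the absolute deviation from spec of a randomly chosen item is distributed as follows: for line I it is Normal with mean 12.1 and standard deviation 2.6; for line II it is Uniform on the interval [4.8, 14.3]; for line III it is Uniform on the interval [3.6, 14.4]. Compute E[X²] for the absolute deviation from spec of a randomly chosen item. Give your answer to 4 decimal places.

For each component E[X²] = Var + (mean)², giving I: 153.17; II: 98.7233; III: 90.72.
Overall E[X²] = 0.45·153.17 + 0.32·98.7233 + 0.23·90.72 = 121.384.

121.3836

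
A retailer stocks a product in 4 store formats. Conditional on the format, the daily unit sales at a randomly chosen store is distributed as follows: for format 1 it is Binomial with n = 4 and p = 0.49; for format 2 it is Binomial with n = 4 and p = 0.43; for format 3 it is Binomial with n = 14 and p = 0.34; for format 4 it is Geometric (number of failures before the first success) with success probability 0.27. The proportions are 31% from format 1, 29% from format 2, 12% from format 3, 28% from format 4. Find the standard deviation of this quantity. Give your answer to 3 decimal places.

Per component, 1: μ=1.96, E[X²]=4.8412; 2: μ=1.72, E[X²]=3.9388; 3: μ=4.76, E[X²]=25.7992; 4: μ=2.7037, E[X²]=17.3237.
E[X] = 0.31·1.96 + 0.29·1.72 + 0.12·4.76 + 0.28·2.7037 = 2.43464.
E[X²] = 0.31·4.8412 + 0.29·3.9388 + 0.12·25.7992 + 0.28·17.3237 = 10.5896.
Var(X) = E[X²] − (E[X])² = 10.5896 − 5.92746 = 4.66212.
SD(X) = √4.66212 = 2.15919.

2.159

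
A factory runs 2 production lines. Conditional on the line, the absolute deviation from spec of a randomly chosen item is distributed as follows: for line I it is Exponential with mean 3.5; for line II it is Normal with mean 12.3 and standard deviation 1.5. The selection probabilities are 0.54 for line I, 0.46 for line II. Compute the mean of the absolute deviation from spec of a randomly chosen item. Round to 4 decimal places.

Component means — I: 3.5; II: 12.3.
E[X] = 0.54·3.5 + 0.46·12.3 = 7.548.

7.5480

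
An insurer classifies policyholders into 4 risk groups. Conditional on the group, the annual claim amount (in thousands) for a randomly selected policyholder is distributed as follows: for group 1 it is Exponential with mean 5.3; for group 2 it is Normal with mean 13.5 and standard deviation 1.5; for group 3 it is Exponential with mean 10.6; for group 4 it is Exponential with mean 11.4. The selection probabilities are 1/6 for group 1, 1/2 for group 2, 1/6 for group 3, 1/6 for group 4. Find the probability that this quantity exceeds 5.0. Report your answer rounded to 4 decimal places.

Conditional on each group, P(X > 5.0): 1: 0.389303; 2: 1; 3: 0.623942; 4: 0.644941.
By total probability, P(X > 5.0) = 0.166667·0.389303 + 0.5·1 + 0.166667·0.623942 + 0.166667·0.644941 = 0.776364.

0.7764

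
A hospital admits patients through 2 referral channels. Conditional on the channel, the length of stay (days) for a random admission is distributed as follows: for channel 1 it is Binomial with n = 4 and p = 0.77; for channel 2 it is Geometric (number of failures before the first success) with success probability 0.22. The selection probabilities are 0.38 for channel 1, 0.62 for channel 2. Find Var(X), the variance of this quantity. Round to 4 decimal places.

10.3120

Per component, 1: μ=3.08, E[X²]=10.1948; 2: μ=3.54545, E[X²]=28.686.
E[X] = 0.38·3.08 + 0.62·3.54545 = 3.36858.
E[X²] = 0.38·10.1948 + 0.62·28.686 = 21.6593.
Var(X) = E[X²] − (E[X])² = 21.6593 − 11.3473 = 10.312.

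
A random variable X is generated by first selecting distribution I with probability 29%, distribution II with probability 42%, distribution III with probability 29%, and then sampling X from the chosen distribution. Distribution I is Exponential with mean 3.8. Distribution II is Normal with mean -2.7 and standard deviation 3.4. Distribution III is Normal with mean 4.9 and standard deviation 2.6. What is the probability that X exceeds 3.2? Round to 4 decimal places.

Conditional on each component, P(X > 3.2): I: 0.430803; II: 0.0413444; III: 0.743395.
By total probability, P(X > 3.2) = 0.29·0.430803 + 0.42·0.0413444 + 0.29·0.743395 = 0.357882.

0.3579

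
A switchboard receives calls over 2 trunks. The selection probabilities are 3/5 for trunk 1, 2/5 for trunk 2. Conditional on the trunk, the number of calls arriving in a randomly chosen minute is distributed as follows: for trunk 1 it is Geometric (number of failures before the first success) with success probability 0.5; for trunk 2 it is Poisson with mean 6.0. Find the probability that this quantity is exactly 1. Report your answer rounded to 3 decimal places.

0.156

Conditional on each trunk, P(X = 1): 1: 0.25; 2: 0.0148725.
By total probability, P(X = 1) = 0.6·0.25 + 0.4·0.0148725 = 0.155949.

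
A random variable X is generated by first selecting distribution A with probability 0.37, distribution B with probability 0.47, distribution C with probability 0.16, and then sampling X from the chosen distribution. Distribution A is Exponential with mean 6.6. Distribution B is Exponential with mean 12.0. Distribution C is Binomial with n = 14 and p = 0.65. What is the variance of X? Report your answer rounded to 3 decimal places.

Per component, A: μ=6.6, E[X²]=87.12; B: μ=12, E[X²]=288; C: μ=9.1, E[X²]=85.995.
E[X] = 0.37·6.6 + 0.47·12 + 0.16·9.1 = 9.538.
E[X²] = 0.37·87.12 + 0.47·288 + 0.16·85.995 = 181.354.
Var(X) = E[X²] − (E[X])² = 181.354 − 90.9734 = 90.3802.

90.380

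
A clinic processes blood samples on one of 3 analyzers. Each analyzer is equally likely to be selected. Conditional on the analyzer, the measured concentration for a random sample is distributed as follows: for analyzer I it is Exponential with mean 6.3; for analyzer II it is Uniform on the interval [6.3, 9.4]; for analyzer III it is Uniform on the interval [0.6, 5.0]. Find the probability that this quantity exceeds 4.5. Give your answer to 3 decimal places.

Conditional on each analyzer, P(X > 4.5): I: 0.489542; II: 1; III: 0.113636.
By total probability, P(X > 4.5) = 0.333333·0.489542 + 0.333333·1 + 0.333333·0.113636 = 0.534393.

0.534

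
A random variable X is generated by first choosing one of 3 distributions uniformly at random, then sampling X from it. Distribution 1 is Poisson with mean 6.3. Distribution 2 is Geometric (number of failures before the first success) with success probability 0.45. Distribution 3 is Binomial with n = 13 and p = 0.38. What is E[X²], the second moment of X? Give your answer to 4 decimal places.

For each component E[X²] = Var + (mean)², giving 1: 45.99; 2: 4.20988; 3: 27.4664.
Overall E[X²] = 0.333333·45.99 + 0.333333·4.20988 + 0.333333·27.4664 = 25.8888.

25.8888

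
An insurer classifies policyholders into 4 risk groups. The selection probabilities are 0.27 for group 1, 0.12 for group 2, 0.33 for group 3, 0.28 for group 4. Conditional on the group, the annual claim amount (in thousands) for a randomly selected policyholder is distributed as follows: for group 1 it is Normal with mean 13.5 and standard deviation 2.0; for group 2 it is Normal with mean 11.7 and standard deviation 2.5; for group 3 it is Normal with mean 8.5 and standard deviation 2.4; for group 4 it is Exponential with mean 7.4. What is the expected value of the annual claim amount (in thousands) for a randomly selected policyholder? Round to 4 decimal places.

9.9260

Component means — 1: 13.5; 2: 11.7; 3: 8.5; 4: 7.4.
E[X] = 0.27·13.5 + 0.12·11.7 + 0.33·8.5 + 0.28·7.4 = 9.926.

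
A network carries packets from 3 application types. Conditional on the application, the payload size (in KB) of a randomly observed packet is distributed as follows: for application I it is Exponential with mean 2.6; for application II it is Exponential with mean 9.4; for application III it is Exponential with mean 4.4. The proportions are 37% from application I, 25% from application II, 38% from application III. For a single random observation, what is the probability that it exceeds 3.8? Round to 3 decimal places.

0.413

Conditional on each application, P(X > 3.8): I: 0.231879; II: 0.667474; III: 0.421626.
By total probability, P(X > 3.8) = 0.37·0.231879 + 0.25·0.667474 + 0.38·0.421626 = 0.412882.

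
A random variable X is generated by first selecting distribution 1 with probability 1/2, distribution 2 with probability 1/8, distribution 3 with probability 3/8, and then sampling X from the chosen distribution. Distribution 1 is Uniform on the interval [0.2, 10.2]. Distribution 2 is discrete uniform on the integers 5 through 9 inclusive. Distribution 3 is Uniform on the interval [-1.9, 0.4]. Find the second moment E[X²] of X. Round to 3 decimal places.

For each component E[X²] = Var + (mean)², giving 1: 35.3733; 2: 51; 3: 1.00333.
Overall E[X²] = 0.5·35.3733 + 0.125·51 + 0.375·1.00333 = 24.4379.

24.438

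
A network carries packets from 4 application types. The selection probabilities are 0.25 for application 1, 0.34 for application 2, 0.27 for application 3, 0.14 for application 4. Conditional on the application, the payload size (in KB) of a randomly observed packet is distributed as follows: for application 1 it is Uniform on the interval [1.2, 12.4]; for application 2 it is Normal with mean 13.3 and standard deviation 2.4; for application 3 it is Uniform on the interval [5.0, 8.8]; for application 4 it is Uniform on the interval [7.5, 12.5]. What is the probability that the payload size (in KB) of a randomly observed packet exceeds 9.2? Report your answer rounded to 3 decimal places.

0.489

Conditional on each application, P(X > 9.2): 1: 0.285714; 2: 0.956213; 3: 0; 4: 0.66.
By total probability, P(X > 9.2) = 0.25·0.285714 + 0.34·0.956213 + 0.27·0 + 0.14·0.66 = 0.488941.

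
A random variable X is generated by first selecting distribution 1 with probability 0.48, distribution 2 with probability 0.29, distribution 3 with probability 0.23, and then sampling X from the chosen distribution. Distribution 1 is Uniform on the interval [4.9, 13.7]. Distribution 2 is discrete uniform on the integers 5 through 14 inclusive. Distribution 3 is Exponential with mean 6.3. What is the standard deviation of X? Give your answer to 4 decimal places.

4.0374

Per component, 1: μ=9.3, E[X²]=92.9433; 2: μ=9.5, E[X²]=98.5; 3: μ=6.3, E[X²]=79.38.
E[X] = 0.48·9.3 + 0.29·9.5 + 0.23·6.3 = 8.668.
E[X²] = 0.48·92.9433 + 0.29·98.5 + 0.23·79.38 = 91.4352.
Var(X) = E[X²] − (E[X])² = 91.4352 − 75.1342 = 16.301.
SD(X) = √16.301 = 4.03745.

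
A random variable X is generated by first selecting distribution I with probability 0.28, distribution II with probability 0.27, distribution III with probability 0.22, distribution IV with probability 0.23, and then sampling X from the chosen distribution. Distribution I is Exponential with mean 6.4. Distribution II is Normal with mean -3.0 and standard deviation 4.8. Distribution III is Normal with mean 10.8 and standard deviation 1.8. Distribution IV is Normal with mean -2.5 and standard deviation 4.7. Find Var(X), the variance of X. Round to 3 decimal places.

Per component, I: μ=6.4, E[X²]=81.92; II: μ=-3, E[X²]=32.04; III: μ=10.8, E[X²]=119.88; IV: μ=-2.5, E[X²]=28.34.
E[X] = 0.28·6.4 + 0.27·-3 + 0.22·10.8 + 0.23·-2.5 = 2.783.
E[X²] = 0.28·81.92 + 0.27·32.04 + 0.22·119.88 + 0.23·28.34 = 64.4802.
Var(X) = E[X²] − (E[X])² = 64.4802 − 7.74509 = 56.7351.

56.735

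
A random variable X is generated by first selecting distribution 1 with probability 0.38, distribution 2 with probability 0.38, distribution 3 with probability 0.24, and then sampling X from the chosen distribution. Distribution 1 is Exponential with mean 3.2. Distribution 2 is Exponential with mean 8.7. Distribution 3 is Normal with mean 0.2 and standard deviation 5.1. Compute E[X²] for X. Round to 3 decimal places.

71.559

For each component E[X²] = Var + (mean)², giving 1: 20.48; 2: 151.38; 3: 26.05.
Overall E[X²] = 0.38·20.48 + 0.38·151.38 + 0.24·26.05 = 71.5588.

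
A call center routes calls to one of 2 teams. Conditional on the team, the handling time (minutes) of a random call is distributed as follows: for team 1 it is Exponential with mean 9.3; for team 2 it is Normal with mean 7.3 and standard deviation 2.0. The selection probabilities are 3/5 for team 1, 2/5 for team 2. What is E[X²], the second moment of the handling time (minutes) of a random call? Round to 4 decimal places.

For each component E[X²] = Var + (mean)², giving 1: 172.98; 2: 57.29.
Overall E[X²] = 0.6·172.98 + 0.4·57.29 = 126.704.

126.7040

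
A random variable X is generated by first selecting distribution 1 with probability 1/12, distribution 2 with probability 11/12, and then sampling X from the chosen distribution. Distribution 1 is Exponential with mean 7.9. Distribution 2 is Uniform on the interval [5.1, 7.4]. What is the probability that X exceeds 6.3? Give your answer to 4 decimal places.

0.4759

Conditional on each component, P(X > 6.3): 1: 0.450468; 2: 0.478261.
By total probability, P(X > 6.3) = 0.0833333·0.450468 + 0.916667·0.478261 = 0.475945.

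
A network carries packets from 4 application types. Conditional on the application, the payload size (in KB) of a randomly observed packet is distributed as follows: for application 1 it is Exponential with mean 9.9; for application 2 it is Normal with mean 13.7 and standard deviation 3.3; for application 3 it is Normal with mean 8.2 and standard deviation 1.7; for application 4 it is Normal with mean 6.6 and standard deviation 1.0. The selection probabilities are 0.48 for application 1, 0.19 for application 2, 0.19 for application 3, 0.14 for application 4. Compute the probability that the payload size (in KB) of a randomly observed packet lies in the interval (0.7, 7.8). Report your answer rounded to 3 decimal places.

0.437

Conditional on each application, P(0.7 < X < 7.8): 1: 0.476926; 2: 0.0368569; 3: 0.406985; 4: 0.88493.
By total probability, P(0.7 < X < 7.8) = 0.48·0.476926 + 0.19·0.0368569 + 0.19·0.406985 + 0.14·0.88493 = 0.437145.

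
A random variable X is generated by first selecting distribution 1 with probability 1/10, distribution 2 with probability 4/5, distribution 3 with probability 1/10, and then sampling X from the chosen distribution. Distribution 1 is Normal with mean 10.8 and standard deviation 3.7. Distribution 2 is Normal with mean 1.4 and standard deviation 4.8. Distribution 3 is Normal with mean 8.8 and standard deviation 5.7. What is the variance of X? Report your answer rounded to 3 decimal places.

34.540

Per component, 1: μ=10.8, E[X²]=130.33; 2: μ=1.4, E[X²]=25; 3: μ=8.8, E[X²]=109.93.
E[X] = 0.1·10.8 + 0.8·1.4 + 0.1·8.8 = 3.08.
E[X²] = 0.1·130.33 + 0.8·25 + 0.1·109.93 = 44.026.
Var(X) = E[X²] − (E[X])² = 44.026 − 9.4864 = 34.5396.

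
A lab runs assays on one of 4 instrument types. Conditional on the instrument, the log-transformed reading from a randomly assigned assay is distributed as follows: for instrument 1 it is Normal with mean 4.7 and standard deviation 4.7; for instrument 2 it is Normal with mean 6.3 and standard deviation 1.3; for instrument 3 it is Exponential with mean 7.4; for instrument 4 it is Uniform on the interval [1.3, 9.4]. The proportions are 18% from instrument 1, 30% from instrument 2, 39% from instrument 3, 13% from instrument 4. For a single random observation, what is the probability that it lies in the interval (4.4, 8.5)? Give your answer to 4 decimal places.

0.4791

Conditional on each instrument, P(4.4 < X < 8.5): 1: 0.316049; 2: 0.882772; 3: 0.234721; 4: 0.506173.
By total probability, P(4.4 < X < 8.5) = 0.18·0.316049 + 0.3·0.882772 + 0.39·0.234721 + 0.13·0.506173 = 0.479064.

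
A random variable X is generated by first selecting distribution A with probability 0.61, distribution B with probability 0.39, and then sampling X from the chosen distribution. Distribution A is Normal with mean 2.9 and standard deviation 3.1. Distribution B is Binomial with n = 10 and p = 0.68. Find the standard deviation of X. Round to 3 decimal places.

Per component, A: μ=2.9, E[X²]=18.02; B: μ=6.8, E[X²]=48.416.
E[X] = 0.61·2.9 + 0.39·6.8 = 4.421.
E[X²] = 0.61·18.02 + 0.39·48.416 = 29.8744.
Var(X) = E[X²] − (E[X])² = 29.8744 − 19.5452 = 10.3292.
SD(X) = √10.3292 = 3.21391.

3.214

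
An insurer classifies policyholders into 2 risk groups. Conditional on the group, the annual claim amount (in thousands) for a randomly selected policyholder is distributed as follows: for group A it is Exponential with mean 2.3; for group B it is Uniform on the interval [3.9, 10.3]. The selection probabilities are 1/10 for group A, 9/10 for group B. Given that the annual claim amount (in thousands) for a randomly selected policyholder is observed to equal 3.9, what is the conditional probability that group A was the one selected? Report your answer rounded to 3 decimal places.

0.054

Likelihoods f(3.9 | ·): A: 0.0797737; B: 0.15625.
Posterior ∝ prior × likelihood. Numerator for A: 0.1·0.0797737 = 0.00797737.
Normalizing constant: 0.1·0.0797737 + 0.9·0.15625 = 0.148602.
P(A | observation) = 0.00797737 / 0.148602 = 0.0536827.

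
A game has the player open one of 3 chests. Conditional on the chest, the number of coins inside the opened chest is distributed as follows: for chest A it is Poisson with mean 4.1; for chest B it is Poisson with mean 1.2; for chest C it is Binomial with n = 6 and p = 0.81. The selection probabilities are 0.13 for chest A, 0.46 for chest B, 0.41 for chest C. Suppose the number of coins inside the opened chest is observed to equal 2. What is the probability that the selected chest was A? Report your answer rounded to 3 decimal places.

Likelihoods P(X=2 | ·): A: 0.139293; B: 0.21686; C: 0.0128255.
Posterior ∝ prior × likelihood. Numerator for A: 0.13·0.139293 = 0.0181081.
Normalizing constant: 0.13·0.139293 + 0.46·0.21686 + 0.41·0.0128255 = 0.123122.
P(A | observation) = 0.0181081 / 0.123122 = 0.147075.

0.147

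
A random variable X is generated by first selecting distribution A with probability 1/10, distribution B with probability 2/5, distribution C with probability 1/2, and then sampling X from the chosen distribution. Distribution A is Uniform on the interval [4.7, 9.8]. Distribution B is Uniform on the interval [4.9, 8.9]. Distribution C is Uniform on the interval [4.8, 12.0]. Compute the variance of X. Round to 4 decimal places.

3.4311

Per component, A: μ=7.25, E[X²]=54.73; B: μ=6.9, E[X²]=48.9433; C: μ=8.4, E[X²]=74.88.
E[X] = 0.1·7.25 + 0.4·6.9 + 0.5·8.4 = 7.685.
E[X²] = 0.1·54.73 + 0.4·48.9433 + 0.5·74.88 = 62.4903.
Var(X) = E[X²] − (E[X])² = 62.4903 − 59.0592 = 3.43111.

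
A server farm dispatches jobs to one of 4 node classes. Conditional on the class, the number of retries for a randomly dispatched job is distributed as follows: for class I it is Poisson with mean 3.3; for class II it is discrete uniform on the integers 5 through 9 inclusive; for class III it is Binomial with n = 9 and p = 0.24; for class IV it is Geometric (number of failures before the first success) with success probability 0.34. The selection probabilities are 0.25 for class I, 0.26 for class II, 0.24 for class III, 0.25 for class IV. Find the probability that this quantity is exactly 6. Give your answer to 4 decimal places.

Conditional on each class, P(X = 6): I: 0.0661575; II: 0.2; III: 0.00704673; IV: 0.0281023.
By total probability, P(X = 6) = 0.25·0.0661575 + 0.26·0.2 + 0.24·0.00704673 + 0.25·0.0281023 = 0.0772562.

0.0773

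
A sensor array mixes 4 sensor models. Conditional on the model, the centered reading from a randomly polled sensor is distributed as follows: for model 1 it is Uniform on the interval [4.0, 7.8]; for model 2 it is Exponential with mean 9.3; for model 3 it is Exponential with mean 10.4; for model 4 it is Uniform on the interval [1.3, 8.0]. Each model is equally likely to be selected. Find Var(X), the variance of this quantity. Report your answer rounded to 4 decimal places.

Per component, 1: μ=5.9, E[X²]=36.0133; 2: μ=9.3, E[X²]=172.98; 3: μ=10.4, E[X²]=216.32; 4: μ=4.65, E[X²]=25.3633.
E[X] = 0.25·5.9 + 0.25·9.3 + 0.25·10.4 + 0.25·4.65 = 7.5625.
E[X²] = 0.25·36.0133 + 0.25·172.98 + 0.25·216.32 + 0.25·25.3633 = 112.669.
Var(X) = E[X²] − (E[X])² = 112.669 − 57.1914 = 55.4778.

55.4778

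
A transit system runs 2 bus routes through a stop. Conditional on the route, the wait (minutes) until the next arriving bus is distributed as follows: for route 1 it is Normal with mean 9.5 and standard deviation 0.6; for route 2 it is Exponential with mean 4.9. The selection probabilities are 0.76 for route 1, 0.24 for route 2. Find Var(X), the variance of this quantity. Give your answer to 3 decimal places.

9.896

Per component, 1: μ=9.5, E[X²]=90.61; 2: μ=4.9, E[X²]=48.02.
E[X] = 0.76·9.5 + 0.24·4.9 = 8.396.
E[X²] = 0.76·90.61 + 0.24·48.02 = 80.3884.
Var(X) = E[X²] − (E[X])² = 80.3884 − 70.4928 = 9.89558.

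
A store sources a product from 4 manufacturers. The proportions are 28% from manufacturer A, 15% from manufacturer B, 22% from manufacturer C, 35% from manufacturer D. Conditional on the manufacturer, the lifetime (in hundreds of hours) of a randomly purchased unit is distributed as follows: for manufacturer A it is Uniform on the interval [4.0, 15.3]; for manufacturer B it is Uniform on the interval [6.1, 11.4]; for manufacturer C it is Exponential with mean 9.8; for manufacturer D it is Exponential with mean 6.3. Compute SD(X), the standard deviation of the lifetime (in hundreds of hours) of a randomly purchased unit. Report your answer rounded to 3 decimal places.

Per component, A: μ=9.65, E[X²]=103.763; B: μ=8.75, E[X²]=78.9033; C: μ=9.8, E[X²]=192.08; D: μ=6.3, E[X²]=79.38.
E[X] = 0.28·9.65 + 0.15·8.75 + 0.22·9.8 + 0.35·6.3 = 8.3755.
E[X²] = 0.28·103.763 + 0.15·78.9033 + 0.22·192.08 + 0.35·79.38 = 110.93.
Var(X) = E[X²] − (E[X])² = 110.93 − 70.149 = 40.7808.
SD(X) = √40.7808 = 6.38599.

6.386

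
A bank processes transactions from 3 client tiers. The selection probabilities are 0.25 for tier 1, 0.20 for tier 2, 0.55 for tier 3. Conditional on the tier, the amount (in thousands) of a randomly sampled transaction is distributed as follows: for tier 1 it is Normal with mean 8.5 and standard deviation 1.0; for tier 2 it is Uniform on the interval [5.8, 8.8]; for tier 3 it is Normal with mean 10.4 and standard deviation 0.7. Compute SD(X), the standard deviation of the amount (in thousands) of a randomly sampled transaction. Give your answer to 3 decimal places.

Per component, 1: μ=8.5, E[X²]=73.25; 2: μ=7.3, E[X²]=54.04; 3: μ=10.4, E[X²]=108.65.
E[X] = 0.25·8.5 + 0.2·7.3 + 0.55·10.4 = 9.305.
E[X²] = 0.25·73.25 + 0.2·54.04 + 0.55·108.65 = 88.878.
Var(X) = E[X²] − (E[X])² = 88.878 − 86.583 = 2.29497.
SD(X) = √2.29497 = 1.51492.

1.515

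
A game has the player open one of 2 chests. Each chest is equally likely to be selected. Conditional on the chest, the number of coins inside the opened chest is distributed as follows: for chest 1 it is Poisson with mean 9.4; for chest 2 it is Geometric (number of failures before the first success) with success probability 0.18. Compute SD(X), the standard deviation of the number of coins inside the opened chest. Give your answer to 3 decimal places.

Per component, 1: μ=9.4, E[X²]=97.76; 2: μ=4.55556, E[X²]=46.0617.
E[X] = 0.5·9.4 + 0.5·4.55556 = 6.97778.
E[X²] = 0.5·97.76 + 0.5·46.0617 = 71.9109.
Var(X) = E[X²] − (E[X])² = 71.9109 − 48.6894 = 23.2215.
SD(X) = √23.2215 = 4.81887.

4.819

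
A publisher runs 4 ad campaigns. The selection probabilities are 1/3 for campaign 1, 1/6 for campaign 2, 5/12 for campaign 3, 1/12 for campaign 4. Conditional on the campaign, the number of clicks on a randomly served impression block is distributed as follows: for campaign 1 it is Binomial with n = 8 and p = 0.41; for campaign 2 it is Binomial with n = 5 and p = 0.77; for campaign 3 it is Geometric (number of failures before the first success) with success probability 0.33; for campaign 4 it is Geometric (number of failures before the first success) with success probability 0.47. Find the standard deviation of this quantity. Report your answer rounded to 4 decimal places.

2.0690

Per component, 1: μ=3.28, E[X²]=12.6936; 2: μ=3.85, E[X²]=15.708; 3: μ=2.0303, E[X²]=10.2746; 4: μ=1.12766, E[X²]=3.67089.
E[X] = 0.333333·3.28 + 0.166667·3.85 + 0.416667·2.0303 + 0.0833333·1.12766 = 2.67493.
E[X²] = 0.333333·12.6936 + 0.166667·15.708 + 0.416667·10.2746 + 0.0833333·3.67089 = 11.4362.
Var(X) = E[X²] − (E[X])² = 11.4362 − 7.15526 = 4.28092.
SD(X) = √4.28092 = 2.06904.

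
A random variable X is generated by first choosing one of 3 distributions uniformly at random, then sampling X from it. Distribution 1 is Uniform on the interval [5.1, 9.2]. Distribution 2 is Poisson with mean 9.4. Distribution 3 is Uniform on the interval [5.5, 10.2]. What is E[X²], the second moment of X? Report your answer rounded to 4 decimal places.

71.2489

For each component E[X²] = Var + (mean)², giving 1: 52.5233; 2: 97.76; 3: 63.4633.
Overall E[X²] = 0.333333·52.5233 + 0.333333·97.76 + 0.333333·63.4633 = 71.2489.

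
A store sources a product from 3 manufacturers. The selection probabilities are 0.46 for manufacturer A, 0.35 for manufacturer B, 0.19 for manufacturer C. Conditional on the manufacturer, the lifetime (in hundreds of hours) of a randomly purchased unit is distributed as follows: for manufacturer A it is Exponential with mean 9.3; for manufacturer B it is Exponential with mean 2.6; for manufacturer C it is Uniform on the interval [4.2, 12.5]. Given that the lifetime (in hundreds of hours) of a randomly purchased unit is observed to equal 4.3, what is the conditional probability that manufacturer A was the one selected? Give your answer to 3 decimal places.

0.390

Likelihoods f(4.3 | ·): A: 0.0677196; B: 0.0735818; C: 0.120482.
Posterior ∝ prior × likelihood. Numerator for A: 0.46·0.0677196 = 0.031151.
Normalizing constant: 0.46·0.0677196 + 0.35·0.0735818 + 0.19·0.120482 = 0.0797962.
P(A | observation) = 0.031151 / 0.0797962 = 0.390382.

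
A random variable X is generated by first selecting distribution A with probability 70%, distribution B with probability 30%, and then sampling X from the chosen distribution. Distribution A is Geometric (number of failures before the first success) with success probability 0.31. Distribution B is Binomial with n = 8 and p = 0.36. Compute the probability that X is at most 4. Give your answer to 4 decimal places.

Conditional on each component, P(X ≤ 4): A: 0.843597; B: 0.881976.
By total probability, P(X ≤ 4) = 0.7·0.843597 + 0.3·0.881976 = 0.855111.

0.8551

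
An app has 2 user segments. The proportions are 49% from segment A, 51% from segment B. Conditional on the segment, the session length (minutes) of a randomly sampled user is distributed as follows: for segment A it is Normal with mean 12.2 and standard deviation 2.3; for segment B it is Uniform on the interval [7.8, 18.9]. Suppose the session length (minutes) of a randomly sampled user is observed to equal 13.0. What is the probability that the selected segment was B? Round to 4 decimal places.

0.3648

Likelihoods f(13.0 | ·): A: 0.163272; B: 0.0900901.
Posterior ∝ prior × likelihood. Numerator for B: 0.51·0.0900901 = 0.0459459.
Normalizing constant: 0.49·0.163272 + 0.51·0.0900901 = 0.125949.
P(B | observation) = 0.0459459 / 0.125949 = 0.364798.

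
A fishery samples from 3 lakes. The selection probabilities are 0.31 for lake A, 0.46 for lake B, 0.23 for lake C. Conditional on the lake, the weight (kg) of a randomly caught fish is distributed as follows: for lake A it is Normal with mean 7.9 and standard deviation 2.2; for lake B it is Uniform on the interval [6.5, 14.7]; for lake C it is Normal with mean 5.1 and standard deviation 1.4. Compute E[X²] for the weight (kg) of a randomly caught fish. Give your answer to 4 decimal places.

81.5437

For each component E[X²] = Var + (mean)², giving A: 67.25; B: 117.963; C: 27.97.
Overall E[X²] = 0.31·67.25 + 0.46·117.963 + 0.23·27.97 = 81.5437.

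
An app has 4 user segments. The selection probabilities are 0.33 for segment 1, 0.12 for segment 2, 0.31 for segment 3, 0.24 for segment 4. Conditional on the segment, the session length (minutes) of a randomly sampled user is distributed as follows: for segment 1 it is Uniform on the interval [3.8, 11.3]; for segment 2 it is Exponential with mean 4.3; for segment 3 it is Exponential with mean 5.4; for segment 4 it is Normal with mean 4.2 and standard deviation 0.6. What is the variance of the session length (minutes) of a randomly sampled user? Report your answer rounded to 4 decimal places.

Per component, 1: μ=7.55, E[X²]=61.69; 2: μ=4.3, E[X²]=36.98; 3: μ=5.4, E[X²]=58.32; 4: μ=4.2, E[X²]=18.
E[X] = 0.33·7.55 + 0.12·4.3 + 0.31·5.4 + 0.24·4.2 = 5.6895.
E[X²] = 0.33·61.69 + 0.12·36.98 + 0.31·58.32 + 0.24·18 = 47.1945.
Var(X) = E[X²] − (E[X])² = 47.1945 − 32.3704 = 14.8241.

14.8241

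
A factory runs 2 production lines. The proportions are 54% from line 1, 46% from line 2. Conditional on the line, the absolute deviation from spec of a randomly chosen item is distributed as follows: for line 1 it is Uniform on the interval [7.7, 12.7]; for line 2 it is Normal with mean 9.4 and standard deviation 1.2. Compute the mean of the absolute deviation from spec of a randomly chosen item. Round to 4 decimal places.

9.8320

Component means — 1: 10.2; 2: 9.4.
E[X] = 0.54·10.2 + 0.46·9.4 = 9.832.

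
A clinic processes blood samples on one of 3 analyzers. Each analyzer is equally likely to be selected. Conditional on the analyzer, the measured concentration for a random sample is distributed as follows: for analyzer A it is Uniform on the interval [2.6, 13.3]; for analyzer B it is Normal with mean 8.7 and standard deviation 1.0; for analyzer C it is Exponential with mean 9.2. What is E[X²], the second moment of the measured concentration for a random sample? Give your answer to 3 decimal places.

106.238

For each component E[X²] = Var + (mean)², giving A: 72.7433; B: 76.69; C: 169.28.
Overall E[X²] = 0.333333·72.7433 + 0.333333·76.69 + 0.333333·169.28 = 106.238.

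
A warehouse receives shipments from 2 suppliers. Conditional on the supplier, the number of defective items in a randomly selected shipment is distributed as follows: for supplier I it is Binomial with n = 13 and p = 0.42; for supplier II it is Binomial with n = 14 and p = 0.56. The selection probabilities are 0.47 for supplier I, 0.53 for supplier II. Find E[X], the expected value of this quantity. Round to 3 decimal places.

6.721

Component means — I: 5.46; II: 7.84.
E[X] = 0.47·5.46 + 0.53·7.84 = 6.7214.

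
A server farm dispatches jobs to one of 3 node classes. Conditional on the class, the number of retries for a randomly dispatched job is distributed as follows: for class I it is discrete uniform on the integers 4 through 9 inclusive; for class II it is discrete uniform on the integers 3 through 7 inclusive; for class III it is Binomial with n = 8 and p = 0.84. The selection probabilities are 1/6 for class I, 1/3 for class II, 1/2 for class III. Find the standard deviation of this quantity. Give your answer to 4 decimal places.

Per component, I: μ=6.5, E[X²]=45.1667; II: μ=5, E[X²]=27; III: μ=6.72, E[X²]=46.2336.
E[X] = 0.166667·6.5 + 0.333333·5 + 0.5·6.72 = 6.11.
E[X²] = 0.166667·45.1667 + 0.333333·27 + 0.5·46.2336 = 39.6446.
Var(X) = E[X²] − (E[X])² = 39.6446 − 37.3321 = 2.31248.
SD(X) = √2.31248 = 1.52068.

1.5207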